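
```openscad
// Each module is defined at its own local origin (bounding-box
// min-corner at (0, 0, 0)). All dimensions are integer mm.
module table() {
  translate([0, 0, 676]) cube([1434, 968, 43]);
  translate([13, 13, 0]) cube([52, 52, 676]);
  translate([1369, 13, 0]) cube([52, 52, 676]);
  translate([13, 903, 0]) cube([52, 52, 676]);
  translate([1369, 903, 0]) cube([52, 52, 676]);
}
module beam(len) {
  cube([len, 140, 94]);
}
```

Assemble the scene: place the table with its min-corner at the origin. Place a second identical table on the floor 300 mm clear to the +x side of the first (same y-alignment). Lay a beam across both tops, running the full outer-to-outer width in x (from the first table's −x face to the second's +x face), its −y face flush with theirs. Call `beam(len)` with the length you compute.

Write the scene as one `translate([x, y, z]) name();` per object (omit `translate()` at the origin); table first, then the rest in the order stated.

table();
translate([1734, 0, 0]) table();
translate([0, 0, 719]) beam(3168);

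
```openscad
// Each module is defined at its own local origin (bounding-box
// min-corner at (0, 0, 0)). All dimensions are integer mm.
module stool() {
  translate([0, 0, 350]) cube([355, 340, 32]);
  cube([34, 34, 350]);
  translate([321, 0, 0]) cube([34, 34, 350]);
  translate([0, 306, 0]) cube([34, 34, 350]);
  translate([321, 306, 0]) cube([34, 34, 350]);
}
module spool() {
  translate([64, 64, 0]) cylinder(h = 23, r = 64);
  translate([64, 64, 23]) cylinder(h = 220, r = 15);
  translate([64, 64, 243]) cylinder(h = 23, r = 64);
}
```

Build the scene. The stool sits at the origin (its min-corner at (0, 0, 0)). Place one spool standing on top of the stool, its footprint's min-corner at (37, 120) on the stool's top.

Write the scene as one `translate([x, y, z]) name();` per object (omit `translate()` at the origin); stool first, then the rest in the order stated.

stool();
translate([37, 120, 382]) spool();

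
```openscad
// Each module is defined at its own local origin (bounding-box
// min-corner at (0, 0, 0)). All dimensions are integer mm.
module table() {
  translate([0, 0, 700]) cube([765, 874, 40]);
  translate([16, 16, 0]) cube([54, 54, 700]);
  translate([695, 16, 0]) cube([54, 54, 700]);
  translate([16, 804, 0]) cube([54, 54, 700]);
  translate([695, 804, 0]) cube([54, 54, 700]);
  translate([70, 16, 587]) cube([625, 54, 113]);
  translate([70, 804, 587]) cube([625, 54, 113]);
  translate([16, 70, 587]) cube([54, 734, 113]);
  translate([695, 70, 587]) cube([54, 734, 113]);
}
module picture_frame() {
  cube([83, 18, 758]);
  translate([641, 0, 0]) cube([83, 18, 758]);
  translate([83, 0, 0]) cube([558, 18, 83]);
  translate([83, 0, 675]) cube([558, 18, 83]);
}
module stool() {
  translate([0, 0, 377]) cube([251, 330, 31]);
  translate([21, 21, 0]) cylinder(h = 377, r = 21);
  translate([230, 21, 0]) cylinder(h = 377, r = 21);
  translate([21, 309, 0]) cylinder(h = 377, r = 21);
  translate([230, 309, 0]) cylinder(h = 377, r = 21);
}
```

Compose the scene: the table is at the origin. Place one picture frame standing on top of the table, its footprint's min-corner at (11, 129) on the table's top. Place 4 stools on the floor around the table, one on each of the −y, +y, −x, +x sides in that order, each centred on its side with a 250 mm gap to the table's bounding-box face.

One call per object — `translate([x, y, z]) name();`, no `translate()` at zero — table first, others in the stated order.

table();
translate([11, 129, 740]) picture_frame();
translate([257, -580, 0]) stool();
translate([257, 1124, 0]) stool();
translate([-501, 272, 0]) stool();
translate([1015, 272, 0]) stool();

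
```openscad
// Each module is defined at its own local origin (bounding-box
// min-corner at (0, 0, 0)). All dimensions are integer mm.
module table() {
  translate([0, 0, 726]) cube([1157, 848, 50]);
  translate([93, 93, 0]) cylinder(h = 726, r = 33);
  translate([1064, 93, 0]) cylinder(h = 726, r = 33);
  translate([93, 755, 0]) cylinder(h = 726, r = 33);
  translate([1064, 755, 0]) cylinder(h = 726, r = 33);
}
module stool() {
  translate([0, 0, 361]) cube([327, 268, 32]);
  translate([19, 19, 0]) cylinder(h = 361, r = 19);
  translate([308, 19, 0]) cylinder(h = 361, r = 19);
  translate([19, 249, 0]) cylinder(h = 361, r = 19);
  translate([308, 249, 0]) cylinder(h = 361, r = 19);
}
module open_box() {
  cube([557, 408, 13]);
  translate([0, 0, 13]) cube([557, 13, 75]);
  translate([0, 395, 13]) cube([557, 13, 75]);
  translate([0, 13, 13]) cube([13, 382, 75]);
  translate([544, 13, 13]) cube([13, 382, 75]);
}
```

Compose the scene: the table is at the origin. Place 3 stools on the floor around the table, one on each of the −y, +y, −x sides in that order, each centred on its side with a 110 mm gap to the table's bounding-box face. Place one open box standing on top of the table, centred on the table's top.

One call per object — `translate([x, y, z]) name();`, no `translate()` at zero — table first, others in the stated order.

table();
translate([415, -378, 0]) stool();
translate([415, 958, 0]) stool();
translate([-437, 290, 0]) stool();
translate([300, 220, 776]) open_box();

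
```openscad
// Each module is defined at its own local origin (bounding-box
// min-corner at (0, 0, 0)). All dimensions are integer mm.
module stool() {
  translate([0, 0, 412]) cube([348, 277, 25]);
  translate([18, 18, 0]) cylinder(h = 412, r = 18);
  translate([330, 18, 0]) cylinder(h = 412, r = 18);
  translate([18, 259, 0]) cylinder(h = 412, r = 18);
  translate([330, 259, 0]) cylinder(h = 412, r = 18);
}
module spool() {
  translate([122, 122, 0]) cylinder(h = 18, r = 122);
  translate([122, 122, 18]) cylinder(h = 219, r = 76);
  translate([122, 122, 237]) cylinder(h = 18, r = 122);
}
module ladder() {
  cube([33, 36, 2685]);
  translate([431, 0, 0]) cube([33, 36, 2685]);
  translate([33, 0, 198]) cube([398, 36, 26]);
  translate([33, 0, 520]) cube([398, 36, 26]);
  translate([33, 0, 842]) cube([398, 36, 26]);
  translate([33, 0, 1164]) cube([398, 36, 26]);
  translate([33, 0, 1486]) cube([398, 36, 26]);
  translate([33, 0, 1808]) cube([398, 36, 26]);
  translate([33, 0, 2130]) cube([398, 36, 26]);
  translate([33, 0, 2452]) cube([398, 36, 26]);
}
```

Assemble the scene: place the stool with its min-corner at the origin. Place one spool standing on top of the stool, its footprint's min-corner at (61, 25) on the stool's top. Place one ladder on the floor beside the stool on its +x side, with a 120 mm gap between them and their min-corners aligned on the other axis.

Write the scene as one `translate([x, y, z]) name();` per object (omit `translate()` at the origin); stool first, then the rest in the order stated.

stool();
translate([61, 25, 437]) spool();
translate([468, 0, 0]) ladder();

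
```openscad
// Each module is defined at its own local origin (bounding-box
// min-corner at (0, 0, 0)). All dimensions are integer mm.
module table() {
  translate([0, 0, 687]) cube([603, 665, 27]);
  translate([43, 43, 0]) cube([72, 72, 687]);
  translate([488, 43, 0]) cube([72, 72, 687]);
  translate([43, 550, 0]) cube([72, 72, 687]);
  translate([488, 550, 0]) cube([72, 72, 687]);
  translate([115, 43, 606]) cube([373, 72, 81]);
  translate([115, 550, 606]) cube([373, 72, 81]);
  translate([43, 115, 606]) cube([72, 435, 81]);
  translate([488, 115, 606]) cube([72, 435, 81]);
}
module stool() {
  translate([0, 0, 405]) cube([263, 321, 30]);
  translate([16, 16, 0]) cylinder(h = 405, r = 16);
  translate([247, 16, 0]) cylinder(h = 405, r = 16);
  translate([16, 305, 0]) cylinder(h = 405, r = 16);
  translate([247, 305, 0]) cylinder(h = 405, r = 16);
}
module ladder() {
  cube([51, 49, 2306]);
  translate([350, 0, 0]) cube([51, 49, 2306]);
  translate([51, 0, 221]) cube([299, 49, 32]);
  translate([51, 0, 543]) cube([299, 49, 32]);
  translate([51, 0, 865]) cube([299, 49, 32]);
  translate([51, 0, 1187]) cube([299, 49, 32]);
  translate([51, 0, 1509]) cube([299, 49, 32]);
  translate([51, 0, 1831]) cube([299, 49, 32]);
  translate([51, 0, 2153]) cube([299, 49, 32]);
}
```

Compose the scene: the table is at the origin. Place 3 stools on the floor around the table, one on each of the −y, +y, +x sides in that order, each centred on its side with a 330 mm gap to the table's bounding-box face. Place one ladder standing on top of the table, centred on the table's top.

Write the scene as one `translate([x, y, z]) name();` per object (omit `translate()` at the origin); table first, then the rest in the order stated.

table();
translate([170, -651, 0]) stool();
translate([170, 995, 0]) stool();
translate([933, 172, 0]) stool();
translate([101, 308, 714]) ladder();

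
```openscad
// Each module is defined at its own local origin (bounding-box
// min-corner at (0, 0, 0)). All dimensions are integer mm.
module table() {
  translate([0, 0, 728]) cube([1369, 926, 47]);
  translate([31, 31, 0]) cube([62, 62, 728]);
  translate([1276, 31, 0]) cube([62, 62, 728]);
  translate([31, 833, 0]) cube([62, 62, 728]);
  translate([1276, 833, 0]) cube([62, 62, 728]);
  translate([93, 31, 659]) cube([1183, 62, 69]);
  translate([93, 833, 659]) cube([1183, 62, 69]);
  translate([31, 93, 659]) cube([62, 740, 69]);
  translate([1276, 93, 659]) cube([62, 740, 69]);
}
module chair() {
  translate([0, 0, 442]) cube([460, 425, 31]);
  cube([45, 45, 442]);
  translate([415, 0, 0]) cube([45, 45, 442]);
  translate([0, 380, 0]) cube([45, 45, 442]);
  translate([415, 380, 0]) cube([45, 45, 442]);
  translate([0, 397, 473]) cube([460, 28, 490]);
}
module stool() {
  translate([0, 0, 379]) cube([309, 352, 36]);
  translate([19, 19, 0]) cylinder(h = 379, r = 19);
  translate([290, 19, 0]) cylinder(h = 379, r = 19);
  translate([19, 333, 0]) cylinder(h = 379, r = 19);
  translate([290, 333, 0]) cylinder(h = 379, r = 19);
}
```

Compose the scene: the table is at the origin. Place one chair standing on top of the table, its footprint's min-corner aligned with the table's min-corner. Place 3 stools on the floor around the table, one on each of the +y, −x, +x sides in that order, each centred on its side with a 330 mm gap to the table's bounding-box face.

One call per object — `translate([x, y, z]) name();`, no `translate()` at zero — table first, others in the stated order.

table();
translate([0, 0, 775]) chair();
translate([530, 1256, 0]) stool();
translate([-639, 287, 0]) stool();
translate([1699, 287, 0]) stool();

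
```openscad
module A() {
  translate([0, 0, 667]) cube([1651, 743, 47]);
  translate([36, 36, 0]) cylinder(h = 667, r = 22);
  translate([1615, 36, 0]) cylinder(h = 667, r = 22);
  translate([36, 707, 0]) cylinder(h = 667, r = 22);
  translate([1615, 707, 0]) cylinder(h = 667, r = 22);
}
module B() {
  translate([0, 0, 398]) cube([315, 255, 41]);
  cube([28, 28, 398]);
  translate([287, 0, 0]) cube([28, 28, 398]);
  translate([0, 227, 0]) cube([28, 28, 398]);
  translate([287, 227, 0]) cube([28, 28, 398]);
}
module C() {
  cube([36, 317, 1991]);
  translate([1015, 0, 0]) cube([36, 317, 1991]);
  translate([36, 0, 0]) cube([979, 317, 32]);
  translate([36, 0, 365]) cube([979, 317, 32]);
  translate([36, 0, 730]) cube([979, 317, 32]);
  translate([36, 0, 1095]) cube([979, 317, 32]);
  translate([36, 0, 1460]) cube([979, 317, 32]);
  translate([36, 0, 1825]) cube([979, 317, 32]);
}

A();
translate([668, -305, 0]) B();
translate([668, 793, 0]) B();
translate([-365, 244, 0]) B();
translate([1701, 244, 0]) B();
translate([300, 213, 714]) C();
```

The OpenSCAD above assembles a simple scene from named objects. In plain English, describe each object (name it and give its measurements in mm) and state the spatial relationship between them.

A is a rectangular dining table. The top is 1651×743×47 mm with its upper surface at z = 714 mm. It stands on four round legs of 44 mm diameter, each leg's bounding box inset 14 mm from the nearest pair of top edges, running from the floor to the underside of the top.

B is a four-legged stool. The seat is 315×255 mm, 41 mm thick, top at z = 439 mm. It stands on four square legs, each 28×28 mm in cross-section, from z = 0 to the seat underside, each flush with a corner of the seat.

C is a bookshelf 1051 mm wide overall, 317 mm deep and 1991 mm tall. The two sides are 36 mm thick vertical panels. 6 horizontal shelves of 32 mm thickness span between the inner faces of the sides; the lowest shelf sits on the floor and shelves are stacked with a clear vertical gap of 333 mm between each pair.

Four stools sit around the table at the −y, +y, −x, +x sides. The bookshelf is on top of the table, centred.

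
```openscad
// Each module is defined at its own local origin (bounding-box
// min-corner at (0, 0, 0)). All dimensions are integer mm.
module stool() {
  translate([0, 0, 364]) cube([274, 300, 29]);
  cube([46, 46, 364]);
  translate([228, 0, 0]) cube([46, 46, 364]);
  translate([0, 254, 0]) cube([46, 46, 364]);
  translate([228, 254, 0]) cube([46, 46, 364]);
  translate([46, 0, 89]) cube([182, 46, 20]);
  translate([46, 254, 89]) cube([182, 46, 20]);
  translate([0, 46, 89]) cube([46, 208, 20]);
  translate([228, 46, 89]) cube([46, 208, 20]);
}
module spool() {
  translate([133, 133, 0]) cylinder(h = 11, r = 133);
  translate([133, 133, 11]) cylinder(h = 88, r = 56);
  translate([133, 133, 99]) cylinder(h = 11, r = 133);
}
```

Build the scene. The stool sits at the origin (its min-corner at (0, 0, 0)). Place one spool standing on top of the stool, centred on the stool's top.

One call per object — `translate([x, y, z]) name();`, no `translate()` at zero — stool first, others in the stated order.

stool();
translate([4, 17, 393]) spool();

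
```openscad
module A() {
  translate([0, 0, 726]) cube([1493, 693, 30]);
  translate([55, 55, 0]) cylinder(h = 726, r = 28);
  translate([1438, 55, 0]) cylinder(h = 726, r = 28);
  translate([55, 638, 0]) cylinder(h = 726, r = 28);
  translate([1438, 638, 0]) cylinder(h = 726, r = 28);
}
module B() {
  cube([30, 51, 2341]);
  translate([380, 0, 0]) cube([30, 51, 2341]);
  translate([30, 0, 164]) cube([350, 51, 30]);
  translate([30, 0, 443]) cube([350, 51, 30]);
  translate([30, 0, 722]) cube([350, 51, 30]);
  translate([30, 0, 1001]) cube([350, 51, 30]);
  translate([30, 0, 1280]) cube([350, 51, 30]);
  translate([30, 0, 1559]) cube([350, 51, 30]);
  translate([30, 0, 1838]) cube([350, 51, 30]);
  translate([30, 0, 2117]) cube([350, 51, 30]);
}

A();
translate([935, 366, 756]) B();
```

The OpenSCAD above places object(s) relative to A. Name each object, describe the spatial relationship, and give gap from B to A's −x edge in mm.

A is a table. B is a ladder. The ladder is on top of the table. The gap from the ladder to the table's −x edge is 935 mm.

The ladder's min-x is at 935; the table's min-x is 0; gap = 935 mm.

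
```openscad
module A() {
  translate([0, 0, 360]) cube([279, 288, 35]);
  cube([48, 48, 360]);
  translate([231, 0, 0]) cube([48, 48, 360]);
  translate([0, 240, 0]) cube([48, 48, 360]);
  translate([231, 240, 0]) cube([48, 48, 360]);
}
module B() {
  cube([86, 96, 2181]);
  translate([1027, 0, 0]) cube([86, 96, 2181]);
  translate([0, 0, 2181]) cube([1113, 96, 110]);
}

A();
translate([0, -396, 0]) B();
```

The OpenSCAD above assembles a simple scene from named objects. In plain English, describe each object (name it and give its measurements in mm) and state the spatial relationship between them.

A is a simple wooden stool: a rectangular seat 279 mm (x) by 288 mm (y), 35 mm thick, top face at z = 395 mm, on four square legs, each 48×48 mm in cross-section. The legs rest on z = 0, each flush with a corner of the seat.

B is a rectangular door frame: two vertical jambs of 86×96 mm section, 2181 mm tall, with a clear opening 941 mm wide between their inner faces. A header 110 mm tall and 96 mm deep lies on top of the jambs and spans the full outside width.

The door frame is on the floor beside the stool on its −y side.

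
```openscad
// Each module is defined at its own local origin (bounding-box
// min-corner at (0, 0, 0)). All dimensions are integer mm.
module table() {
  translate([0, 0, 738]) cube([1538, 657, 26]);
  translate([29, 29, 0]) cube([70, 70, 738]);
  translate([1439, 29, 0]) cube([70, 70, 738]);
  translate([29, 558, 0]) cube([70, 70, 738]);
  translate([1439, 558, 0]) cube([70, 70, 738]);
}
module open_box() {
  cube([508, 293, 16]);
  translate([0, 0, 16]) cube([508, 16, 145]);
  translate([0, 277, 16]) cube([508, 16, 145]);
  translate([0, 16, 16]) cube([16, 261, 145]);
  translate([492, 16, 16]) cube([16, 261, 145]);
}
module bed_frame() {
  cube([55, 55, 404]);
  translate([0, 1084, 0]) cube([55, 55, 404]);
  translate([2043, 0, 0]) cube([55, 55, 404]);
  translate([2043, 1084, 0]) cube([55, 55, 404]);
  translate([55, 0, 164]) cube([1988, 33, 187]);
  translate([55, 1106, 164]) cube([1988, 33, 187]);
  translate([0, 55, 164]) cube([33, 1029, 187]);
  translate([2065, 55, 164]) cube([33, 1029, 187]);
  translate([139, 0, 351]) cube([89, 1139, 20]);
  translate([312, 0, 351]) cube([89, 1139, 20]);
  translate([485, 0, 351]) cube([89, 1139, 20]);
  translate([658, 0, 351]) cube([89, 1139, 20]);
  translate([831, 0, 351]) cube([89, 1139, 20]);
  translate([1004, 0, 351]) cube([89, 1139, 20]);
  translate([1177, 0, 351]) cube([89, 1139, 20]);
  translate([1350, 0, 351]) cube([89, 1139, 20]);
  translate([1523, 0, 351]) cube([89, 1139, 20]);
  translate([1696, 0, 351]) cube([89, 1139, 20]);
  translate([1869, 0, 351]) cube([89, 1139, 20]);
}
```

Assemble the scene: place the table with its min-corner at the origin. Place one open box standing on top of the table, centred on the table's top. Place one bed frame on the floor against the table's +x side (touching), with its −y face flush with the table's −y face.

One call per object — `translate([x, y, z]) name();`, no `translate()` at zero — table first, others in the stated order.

table();
translate([515, 182, 764]) open_box();
translate([1538, 0, 0]) bed_frame();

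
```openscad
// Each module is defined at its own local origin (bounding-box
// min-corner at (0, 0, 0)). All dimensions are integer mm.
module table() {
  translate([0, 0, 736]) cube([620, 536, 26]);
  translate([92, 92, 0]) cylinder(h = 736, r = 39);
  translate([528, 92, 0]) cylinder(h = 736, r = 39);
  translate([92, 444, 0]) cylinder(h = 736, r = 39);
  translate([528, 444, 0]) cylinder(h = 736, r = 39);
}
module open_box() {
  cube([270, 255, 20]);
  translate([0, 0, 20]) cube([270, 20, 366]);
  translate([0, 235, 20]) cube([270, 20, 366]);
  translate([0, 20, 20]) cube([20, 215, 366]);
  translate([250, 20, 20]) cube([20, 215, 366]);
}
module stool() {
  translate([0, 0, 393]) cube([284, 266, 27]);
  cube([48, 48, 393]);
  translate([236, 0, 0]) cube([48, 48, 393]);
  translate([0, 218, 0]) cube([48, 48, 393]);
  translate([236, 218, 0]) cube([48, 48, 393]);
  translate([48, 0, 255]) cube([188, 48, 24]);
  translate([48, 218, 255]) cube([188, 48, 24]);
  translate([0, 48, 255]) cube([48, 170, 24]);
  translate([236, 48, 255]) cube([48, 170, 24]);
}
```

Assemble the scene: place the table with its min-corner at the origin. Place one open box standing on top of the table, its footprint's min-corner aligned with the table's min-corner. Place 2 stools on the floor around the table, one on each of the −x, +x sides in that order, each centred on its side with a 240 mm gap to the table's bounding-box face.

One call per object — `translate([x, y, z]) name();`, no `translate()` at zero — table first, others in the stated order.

table();
translate([0, 0, 762]) open_box();
translate([-524, 135, 0]) stool();
translate([860, 135, 0]) stool();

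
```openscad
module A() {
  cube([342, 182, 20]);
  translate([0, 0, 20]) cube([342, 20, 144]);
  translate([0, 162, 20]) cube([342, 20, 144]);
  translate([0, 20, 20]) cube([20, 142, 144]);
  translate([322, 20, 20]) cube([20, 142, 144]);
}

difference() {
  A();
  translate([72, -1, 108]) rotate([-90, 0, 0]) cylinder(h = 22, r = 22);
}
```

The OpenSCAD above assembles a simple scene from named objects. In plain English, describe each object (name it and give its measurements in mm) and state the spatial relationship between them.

A is an open-topped rectangular box: outside dimensions 342×182×164 mm, with a uniform wall and base thickness of 20 mm. The base is a full 342×182 slab on the floor; four walls sit on top of the base. The front and back walls (the −y and +y sides) span the full width; the two side walls fit between them.

The open box has a circular hole of radius 22 mm through its front wall, centred at (x = 72, z = 108).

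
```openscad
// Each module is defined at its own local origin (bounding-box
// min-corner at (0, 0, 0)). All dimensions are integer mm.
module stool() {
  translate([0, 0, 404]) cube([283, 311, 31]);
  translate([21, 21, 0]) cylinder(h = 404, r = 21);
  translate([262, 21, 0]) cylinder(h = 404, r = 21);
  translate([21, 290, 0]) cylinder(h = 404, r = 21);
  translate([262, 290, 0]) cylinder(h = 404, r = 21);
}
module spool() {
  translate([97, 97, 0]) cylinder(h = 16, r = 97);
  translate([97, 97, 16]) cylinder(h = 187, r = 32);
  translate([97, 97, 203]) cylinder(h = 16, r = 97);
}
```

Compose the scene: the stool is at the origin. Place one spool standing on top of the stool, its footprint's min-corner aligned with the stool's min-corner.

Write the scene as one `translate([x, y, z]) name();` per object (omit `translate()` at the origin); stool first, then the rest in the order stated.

stool();
translate([0, 0, 435]) spool();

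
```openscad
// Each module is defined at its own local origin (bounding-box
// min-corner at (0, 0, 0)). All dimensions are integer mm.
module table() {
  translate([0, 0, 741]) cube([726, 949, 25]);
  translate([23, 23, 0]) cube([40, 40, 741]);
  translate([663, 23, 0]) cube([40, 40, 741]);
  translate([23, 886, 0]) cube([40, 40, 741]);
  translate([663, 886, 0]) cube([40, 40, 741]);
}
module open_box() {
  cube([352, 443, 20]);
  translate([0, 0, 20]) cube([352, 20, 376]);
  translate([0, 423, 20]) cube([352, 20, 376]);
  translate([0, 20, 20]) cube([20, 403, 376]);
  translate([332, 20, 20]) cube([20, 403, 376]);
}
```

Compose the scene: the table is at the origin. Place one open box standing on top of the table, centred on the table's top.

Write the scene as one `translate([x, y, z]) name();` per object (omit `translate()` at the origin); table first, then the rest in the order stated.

table();
translate([187, 253, 766]) open_box();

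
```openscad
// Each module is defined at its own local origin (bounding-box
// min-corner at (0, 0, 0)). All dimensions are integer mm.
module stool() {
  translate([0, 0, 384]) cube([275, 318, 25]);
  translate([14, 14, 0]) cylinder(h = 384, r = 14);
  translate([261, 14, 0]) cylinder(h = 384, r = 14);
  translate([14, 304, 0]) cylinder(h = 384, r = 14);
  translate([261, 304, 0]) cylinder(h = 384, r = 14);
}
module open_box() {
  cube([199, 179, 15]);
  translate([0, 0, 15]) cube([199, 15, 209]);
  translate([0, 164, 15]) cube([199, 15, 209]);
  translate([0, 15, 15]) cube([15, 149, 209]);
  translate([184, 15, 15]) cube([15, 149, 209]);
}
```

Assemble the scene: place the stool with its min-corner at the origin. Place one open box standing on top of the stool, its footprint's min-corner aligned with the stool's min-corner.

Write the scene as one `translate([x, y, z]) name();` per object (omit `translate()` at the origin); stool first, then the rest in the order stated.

stool();
translate([0, 0, 409]) open_box();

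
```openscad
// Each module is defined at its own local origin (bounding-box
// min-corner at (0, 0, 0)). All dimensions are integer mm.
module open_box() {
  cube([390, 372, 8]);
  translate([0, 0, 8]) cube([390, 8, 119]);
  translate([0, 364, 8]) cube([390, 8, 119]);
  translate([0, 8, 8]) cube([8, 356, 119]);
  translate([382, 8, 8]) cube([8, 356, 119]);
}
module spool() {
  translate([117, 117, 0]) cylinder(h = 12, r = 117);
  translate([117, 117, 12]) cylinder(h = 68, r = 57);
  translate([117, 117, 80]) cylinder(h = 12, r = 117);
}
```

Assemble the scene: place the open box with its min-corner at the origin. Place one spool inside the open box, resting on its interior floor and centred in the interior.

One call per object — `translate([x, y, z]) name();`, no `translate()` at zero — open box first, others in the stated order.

open_box();
translate([78, 69, 8]) spool();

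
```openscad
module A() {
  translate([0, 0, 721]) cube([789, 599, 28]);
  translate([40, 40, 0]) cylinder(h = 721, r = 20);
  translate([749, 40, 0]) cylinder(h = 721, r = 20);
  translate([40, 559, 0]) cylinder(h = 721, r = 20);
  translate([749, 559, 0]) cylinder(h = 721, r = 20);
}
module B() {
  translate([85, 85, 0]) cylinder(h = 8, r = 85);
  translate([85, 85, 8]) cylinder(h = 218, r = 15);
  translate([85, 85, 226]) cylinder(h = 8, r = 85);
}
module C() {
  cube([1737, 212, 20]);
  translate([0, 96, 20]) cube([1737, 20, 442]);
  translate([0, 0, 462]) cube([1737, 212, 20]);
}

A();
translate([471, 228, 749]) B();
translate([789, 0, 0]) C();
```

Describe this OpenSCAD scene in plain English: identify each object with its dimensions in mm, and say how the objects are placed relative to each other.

A is a table with a 789×599 mm rectangular top, 28 mm thick, top surface at z = 749 mm, supported by four round legs of 40 mm diameter, each leg's bounding box inset 20 mm from the nearest pair of top edges, running from the floor.

B is a spool: two coaxial disc flanges of radius 85 mm and thickness 8 mm, joined by a core cylinder of radius 15 mm and height 218 mm. The lower flange rests on z = 0 and the three cylinders share a vertical axis.

C is an I-beam lying along x, 1737 mm long. Overall section height 482 mm. Two flanges 212 mm wide (y) and 20 mm thick, one on the floor and one at the top; a web 20 mm thick runs between them, centred on the flange width.

The spool is on top of the table. The I-beam is against the table's +x side, with their −y faces flush.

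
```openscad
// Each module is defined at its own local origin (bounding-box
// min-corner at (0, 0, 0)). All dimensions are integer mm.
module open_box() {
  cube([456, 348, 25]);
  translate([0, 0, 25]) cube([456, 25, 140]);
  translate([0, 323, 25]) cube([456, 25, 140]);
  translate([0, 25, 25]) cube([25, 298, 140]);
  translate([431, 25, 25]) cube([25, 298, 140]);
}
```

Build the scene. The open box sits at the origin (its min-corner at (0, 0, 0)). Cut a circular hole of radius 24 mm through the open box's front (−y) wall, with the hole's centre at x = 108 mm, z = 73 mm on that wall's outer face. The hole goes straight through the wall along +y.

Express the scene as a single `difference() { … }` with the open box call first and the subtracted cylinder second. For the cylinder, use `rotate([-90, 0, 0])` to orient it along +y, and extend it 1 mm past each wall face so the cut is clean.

difference() {
  open_box();
  translate([108, -1, 73]) rotate([-90, 0, 0]) cylinder(h = 27, r = 24);
}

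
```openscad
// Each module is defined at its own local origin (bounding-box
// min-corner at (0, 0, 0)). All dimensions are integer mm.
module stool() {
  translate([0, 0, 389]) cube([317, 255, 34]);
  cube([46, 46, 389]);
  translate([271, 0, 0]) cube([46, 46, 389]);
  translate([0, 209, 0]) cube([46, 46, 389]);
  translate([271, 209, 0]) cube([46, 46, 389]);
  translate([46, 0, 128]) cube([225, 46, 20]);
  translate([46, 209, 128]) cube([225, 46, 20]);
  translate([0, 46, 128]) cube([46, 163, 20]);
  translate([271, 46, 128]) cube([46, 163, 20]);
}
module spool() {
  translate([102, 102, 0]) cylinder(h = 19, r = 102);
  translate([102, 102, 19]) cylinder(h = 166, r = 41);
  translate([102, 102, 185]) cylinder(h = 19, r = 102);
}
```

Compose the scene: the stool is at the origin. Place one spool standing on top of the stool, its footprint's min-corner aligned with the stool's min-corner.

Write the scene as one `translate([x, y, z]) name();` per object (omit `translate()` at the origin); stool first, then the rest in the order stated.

stool();
translate([0, 0, 423]) spool();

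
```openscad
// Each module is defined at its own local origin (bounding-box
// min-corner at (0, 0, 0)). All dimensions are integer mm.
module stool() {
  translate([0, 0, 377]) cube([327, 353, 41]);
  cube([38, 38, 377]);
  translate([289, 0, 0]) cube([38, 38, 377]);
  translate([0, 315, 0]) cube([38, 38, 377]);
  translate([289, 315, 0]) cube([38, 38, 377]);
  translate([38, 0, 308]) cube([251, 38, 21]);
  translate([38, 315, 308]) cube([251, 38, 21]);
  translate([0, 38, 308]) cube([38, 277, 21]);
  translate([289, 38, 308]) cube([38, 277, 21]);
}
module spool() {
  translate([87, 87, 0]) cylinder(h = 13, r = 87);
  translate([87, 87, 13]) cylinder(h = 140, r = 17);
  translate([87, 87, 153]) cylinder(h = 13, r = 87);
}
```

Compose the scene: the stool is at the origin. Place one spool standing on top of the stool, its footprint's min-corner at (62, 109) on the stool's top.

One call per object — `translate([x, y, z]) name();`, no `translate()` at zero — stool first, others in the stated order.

stool();
translate([62, 109, 418]) spool();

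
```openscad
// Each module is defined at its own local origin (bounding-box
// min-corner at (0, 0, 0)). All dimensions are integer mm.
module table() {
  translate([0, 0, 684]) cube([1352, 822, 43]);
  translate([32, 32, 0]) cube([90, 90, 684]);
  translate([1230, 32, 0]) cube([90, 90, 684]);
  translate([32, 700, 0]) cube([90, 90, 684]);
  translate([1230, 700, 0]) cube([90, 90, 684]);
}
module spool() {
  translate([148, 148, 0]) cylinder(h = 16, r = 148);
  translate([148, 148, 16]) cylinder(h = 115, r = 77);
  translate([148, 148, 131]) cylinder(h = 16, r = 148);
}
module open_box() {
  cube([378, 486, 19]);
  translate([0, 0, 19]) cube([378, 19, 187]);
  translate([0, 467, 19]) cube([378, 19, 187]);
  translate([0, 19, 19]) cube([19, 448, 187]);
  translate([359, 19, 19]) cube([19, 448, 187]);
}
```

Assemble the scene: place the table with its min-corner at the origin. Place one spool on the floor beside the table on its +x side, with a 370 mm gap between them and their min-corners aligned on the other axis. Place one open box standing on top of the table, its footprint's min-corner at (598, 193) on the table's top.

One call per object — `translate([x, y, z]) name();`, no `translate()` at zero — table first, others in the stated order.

table();
translate([1722, 0, 0]) spool();
translate([598, 193, 727]) open_box();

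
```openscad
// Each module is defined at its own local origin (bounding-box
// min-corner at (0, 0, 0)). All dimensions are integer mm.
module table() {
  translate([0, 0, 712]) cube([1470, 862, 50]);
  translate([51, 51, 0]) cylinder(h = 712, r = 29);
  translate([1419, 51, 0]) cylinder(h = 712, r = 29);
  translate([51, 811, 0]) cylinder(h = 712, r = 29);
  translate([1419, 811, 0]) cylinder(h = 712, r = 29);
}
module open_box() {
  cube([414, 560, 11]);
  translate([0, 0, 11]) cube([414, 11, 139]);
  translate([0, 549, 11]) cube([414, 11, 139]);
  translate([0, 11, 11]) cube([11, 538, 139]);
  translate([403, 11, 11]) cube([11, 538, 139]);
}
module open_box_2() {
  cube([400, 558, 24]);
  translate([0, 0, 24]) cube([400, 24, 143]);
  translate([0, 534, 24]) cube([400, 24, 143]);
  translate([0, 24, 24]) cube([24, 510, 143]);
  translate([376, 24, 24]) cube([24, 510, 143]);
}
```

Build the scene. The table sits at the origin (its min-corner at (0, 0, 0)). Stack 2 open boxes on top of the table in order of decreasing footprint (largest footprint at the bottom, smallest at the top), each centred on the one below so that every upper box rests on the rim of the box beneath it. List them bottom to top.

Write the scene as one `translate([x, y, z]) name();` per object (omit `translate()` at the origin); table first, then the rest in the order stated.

table();
translate([528, 151, 762]) open_box();
translate([535, 152, 912]) open_box_2();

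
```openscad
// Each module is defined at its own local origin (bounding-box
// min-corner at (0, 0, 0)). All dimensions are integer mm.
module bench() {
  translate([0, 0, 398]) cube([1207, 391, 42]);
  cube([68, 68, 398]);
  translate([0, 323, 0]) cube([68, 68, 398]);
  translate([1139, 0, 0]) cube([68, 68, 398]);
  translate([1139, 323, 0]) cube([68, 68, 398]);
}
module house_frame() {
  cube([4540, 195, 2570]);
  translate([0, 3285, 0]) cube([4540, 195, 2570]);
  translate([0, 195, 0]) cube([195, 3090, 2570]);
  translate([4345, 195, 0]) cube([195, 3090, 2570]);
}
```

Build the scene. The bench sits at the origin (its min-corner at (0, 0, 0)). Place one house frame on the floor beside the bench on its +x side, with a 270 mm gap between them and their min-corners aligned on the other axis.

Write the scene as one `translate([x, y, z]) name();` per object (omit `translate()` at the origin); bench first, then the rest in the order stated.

bench();
translate([1477, 0, 0]) house_frame();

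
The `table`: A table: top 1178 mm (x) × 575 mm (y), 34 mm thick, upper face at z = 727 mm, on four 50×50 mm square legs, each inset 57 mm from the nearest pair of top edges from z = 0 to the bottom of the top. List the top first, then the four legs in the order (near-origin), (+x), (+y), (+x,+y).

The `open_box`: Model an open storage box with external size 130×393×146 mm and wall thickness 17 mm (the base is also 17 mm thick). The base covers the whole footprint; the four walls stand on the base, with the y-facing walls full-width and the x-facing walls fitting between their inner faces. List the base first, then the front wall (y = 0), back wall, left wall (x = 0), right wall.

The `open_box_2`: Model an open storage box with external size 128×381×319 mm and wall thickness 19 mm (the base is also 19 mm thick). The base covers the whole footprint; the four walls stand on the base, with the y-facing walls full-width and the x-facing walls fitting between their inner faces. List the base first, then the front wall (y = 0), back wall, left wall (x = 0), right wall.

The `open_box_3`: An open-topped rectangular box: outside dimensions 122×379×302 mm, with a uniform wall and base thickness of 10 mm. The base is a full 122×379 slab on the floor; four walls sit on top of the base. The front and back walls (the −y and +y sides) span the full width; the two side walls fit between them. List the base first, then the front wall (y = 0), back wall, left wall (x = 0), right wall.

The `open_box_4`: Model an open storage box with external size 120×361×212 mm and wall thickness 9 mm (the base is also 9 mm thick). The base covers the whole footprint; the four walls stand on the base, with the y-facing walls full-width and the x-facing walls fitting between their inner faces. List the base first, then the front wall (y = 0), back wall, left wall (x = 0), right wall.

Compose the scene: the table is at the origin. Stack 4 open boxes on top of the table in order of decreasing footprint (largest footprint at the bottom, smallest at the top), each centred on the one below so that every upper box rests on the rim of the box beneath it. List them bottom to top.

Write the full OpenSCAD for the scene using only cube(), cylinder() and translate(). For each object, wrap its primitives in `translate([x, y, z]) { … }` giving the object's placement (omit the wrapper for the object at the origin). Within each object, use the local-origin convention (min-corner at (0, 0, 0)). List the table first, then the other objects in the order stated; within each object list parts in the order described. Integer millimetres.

translate([0, 0, 693]) cube([1178, 575, 34]);
translate([57, 57, 0]) cube([50, 50, 693]);
translate([1071, 57, 0]) cube([50, 50, 693]);
translate([57, 468, 0]) cube([50, 50, 693]);
translate([1071, 468, 0]) cube([50, 50, 693]);
translate([524, 91, 727]) {
  cube([130, 393, 17]);
  translate([0, 0, 17]) cube([130, 17, 129]);
  translate([0, 376, 17]) cube([130, 17, 129]);
  translate([0, 17, 17]) cube([17, 359, 129]);
  translate([113, 17, 17]) cube([17, 359, 129]);
}
translate([525, 97, 873]) {
  cube([128, 381, 19]);
  translate([0, 0, 19]) cube([128, 19, 300]);
  translate([0, 362, 19]) cube([128, 19, 300]);
  translate([0, 19, 19]) cube([19, 343, 300]);
  translate([109, 19, 19]) cube([19, 343, 300]);
}
translate([528, 98, 1192]) {
  cube([122, 379, 10]);
  translate([0, 0, 10]) cube([122, 10, 292]);
  translate([0, 369, 10]) cube([122, 10, 292]);
  translate([0, 10, 10]) cube([10, 359, 292]);
  translate([112, 10, 10]) cube([10, 359, 292]);
}
translate([529, 107, 1494]) {
  cube([120, 361, 9]);
  translate([0, 0, 9]) cube([120, 9, 203]);
  translate([0, 352, 9]) cube([120, 9, 203]);
  translate([0, 9, 9]) cube([9, 343, 203]);
  translate([111, 9, 9]) cube([9, 343, 203]);
}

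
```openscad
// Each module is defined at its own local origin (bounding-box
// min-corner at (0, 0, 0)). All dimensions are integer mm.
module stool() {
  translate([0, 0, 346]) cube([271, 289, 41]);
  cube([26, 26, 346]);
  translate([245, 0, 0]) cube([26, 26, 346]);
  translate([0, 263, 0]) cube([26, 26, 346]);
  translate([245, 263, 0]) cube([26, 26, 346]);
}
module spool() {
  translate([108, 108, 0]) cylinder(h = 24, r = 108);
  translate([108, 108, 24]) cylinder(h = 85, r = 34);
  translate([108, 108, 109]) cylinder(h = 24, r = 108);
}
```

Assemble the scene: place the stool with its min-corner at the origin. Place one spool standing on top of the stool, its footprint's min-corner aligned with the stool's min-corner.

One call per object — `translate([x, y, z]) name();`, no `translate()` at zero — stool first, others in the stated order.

stool();
translate([0, 0, 387]) spool();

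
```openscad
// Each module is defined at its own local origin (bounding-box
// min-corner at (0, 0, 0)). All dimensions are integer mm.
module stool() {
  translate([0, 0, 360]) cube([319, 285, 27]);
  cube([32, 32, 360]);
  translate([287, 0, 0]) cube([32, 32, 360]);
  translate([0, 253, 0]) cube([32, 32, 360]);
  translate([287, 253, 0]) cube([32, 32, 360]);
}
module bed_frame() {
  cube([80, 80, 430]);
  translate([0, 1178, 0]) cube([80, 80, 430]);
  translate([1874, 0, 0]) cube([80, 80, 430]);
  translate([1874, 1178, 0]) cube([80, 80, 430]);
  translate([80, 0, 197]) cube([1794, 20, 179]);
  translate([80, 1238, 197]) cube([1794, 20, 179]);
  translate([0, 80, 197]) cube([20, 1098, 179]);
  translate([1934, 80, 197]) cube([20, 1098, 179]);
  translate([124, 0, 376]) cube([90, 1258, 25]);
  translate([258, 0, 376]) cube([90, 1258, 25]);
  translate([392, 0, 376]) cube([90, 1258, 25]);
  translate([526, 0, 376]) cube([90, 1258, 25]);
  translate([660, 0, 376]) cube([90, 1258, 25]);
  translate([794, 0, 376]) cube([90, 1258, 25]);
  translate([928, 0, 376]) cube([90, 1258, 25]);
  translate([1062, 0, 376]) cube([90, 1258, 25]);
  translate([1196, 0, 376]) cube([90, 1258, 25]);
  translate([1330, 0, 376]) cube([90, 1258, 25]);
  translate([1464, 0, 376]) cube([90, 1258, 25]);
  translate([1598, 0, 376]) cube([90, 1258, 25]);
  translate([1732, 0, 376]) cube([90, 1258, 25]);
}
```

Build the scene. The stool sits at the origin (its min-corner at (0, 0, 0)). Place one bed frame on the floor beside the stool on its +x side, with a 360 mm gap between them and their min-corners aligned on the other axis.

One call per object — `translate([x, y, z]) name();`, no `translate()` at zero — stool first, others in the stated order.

stool();
translate([679, 0, 0]) bed_frame();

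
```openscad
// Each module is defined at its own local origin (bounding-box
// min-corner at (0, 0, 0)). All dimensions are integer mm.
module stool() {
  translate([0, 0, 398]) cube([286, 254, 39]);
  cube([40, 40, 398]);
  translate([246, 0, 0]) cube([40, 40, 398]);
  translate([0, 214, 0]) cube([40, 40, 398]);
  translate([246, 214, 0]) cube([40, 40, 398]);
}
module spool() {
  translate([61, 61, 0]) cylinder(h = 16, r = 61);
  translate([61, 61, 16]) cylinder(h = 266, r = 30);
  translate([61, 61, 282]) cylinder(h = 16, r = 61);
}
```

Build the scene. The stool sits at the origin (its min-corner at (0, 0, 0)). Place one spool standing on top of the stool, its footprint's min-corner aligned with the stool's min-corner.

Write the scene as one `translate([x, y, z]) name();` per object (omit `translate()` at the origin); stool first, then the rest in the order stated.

stool();
translate([0, 0, 437]) spool();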